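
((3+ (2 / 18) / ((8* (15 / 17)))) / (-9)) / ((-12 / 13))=42341 / 116640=0.36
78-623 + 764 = 219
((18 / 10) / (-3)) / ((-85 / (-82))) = -246 / 425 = -0.58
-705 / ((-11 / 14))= 9870 / 11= 897.27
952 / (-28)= -34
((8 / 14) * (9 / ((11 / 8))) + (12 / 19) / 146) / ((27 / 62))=8264972 / 961191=8.60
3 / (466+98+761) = 3 / 1325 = 0.00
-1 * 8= -8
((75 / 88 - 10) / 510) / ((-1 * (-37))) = -0.00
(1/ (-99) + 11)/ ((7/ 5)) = 5440/ 693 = 7.85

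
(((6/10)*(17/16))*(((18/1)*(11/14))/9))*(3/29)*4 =1683/4060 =0.41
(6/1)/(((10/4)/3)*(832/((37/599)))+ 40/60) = 333/622997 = 0.00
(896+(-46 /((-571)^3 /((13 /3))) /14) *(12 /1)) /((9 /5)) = 5838272734940 /11728672893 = 497.78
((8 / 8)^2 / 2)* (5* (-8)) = -20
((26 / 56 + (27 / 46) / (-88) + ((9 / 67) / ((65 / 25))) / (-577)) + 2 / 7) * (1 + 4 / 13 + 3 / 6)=71065971321 / 52894171616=1.34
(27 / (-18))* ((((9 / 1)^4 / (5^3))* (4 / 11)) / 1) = -39366 / 1375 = -28.63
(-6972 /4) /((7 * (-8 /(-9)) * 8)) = -2241 /64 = -35.02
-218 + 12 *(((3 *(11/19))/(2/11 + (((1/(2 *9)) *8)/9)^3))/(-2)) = -2781425855/10104067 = -275.28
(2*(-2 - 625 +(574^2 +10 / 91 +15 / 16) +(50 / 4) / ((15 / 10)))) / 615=1436453407 / 1343160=1069.46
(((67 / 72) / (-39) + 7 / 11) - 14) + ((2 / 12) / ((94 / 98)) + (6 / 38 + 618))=16686164999 / 27582984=604.94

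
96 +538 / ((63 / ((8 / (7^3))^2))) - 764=-4951106084 / 7411887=-668.00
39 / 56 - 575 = -574.30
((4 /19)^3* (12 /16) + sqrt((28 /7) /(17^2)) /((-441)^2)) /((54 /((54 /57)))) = 0.00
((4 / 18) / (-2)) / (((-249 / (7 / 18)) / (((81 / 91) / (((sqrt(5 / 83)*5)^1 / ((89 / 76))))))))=89*sqrt(415) / 12300600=0.00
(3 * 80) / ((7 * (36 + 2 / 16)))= 1920 / 2023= 0.95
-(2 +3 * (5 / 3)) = -7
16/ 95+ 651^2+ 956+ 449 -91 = 40385941/ 95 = 425115.17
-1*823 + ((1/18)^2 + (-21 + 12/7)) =-1910297/2268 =-842.28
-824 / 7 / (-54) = 412 / 189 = 2.18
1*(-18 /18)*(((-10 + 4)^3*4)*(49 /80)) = 2646 /5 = 529.20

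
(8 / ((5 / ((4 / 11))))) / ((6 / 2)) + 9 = 1517 / 165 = 9.19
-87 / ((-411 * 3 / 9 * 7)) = 87 / 959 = 0.09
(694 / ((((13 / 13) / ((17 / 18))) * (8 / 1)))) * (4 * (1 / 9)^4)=5899 / 118098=0.05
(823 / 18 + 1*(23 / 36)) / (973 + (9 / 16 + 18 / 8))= 6676 / 140517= 0.05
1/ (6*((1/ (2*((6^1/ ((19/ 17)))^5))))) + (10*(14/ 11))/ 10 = 40517628170/ 27237089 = 1487.59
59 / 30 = 1.97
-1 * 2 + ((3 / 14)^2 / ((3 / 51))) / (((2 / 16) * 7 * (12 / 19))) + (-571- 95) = -457279 / 686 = -666.59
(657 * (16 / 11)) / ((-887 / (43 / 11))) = -452016 / 107327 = -4.21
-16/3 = -5.33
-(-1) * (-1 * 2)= -2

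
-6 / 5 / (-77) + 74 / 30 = 2867 / 1155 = 2.48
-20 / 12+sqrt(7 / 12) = -0.90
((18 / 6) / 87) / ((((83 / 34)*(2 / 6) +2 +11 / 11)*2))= 51 / 11281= 0.00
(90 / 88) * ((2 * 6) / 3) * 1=45 / 11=4.09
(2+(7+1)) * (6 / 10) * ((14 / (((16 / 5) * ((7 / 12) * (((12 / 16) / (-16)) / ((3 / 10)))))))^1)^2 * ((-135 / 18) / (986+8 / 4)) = -25920 / 247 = -104.94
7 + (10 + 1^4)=18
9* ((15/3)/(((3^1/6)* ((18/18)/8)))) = 720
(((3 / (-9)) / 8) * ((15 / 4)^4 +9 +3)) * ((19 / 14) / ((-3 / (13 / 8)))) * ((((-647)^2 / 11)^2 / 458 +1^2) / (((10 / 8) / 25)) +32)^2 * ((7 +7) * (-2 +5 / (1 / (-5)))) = -9712735133629080876.84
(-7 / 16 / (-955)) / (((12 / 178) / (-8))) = -623 / 11460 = -0.05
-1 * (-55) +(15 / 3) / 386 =21235 / 386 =55.01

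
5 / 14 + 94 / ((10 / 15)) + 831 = 13613 / 14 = 972.36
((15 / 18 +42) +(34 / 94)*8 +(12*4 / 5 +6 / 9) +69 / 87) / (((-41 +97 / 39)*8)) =-30186117 / 163778080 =-0.18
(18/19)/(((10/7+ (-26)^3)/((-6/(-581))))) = -54/97002847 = -0.00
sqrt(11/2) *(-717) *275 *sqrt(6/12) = -197175 *sqrt(11)/2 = -326977.75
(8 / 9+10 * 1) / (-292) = -49 / 1314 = -0.04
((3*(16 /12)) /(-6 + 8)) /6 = 1 /3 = 0.33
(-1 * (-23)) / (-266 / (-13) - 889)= -299 / 11291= -0.03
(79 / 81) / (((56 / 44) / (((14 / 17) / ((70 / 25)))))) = 4345 / 19278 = 0.23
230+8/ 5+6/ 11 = 12768/ 55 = 232.15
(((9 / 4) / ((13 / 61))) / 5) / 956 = 549 / 248560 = 0.00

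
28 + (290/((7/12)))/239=50324/1673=30.08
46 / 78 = 23 / 39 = 0.59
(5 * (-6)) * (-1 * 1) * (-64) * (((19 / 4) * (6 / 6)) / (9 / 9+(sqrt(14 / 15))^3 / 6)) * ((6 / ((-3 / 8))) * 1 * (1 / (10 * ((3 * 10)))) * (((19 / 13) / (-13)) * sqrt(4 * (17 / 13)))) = -561427200 * sqrt(221) / 65226733+5822208 * sqrt(46410) / 65226733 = -108.73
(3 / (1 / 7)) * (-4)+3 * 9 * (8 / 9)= -60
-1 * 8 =-8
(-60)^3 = -216000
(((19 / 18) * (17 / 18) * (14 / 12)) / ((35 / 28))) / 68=133 / 9720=0.01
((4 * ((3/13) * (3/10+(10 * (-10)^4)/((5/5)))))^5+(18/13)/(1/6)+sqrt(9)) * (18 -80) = -482119231723390210170436068930134466/1160290625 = -415515924489513314968339100.00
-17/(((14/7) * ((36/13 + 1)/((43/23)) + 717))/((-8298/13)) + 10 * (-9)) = 3032919/16458560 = 0.18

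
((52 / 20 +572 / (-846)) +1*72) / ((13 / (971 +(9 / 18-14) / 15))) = 1516741649 / 274950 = 5516.43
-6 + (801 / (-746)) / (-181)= -5.99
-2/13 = -0.15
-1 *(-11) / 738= 11 / 738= 0.01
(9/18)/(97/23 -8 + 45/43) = -989/5412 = -0.18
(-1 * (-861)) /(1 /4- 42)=-3444 /167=-20.62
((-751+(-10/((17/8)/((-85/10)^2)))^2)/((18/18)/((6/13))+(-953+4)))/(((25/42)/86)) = -2489007528/142025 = -17525.14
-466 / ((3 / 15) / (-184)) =428720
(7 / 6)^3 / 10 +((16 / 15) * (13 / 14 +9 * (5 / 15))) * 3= 192481 / 15120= 12.73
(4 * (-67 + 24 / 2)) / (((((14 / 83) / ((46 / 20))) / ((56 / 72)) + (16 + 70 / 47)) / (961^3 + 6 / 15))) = -11104110280.79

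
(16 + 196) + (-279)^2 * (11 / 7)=857735 / 7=122533.57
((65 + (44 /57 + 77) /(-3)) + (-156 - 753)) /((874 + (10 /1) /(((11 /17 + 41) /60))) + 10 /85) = -149203271 /152393490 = -0.98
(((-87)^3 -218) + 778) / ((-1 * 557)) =657943 / 557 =1181.23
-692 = -692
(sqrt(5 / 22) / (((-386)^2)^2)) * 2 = sqrt(110) / 244197888176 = 0.00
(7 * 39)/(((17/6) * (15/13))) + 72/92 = 164784/1955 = 84.29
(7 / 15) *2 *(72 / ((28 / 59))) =708 / 5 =141.60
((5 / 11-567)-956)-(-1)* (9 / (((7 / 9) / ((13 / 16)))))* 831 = 7749697 / 1232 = 6290.34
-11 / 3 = -3.67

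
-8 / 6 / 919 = -0.00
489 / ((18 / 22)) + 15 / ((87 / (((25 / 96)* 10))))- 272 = 326.12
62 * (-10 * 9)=-5580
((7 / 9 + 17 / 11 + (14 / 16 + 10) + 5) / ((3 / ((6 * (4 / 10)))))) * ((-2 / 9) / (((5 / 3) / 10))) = -19.41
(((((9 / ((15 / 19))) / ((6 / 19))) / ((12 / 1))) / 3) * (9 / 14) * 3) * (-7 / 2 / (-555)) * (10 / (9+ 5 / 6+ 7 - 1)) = 0.01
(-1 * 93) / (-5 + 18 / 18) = 93 / 4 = 23.25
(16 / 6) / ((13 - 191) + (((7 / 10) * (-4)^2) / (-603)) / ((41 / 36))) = -54940 / 3667581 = -0.01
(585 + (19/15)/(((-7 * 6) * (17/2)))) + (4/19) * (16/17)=59540624/101745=585.19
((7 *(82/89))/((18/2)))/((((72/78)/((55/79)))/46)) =4719715/189837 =24.86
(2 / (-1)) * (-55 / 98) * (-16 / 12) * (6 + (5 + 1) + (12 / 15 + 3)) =-3476 / 147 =-23.65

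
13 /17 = 0.76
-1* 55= -55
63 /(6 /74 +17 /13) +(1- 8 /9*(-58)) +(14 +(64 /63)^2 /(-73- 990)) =315422124469 /2818323396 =111.92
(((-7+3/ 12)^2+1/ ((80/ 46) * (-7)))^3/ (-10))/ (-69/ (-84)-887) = 16520975236709/ 1556271360000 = 10.62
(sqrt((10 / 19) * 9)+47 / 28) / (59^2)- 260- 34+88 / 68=-292.70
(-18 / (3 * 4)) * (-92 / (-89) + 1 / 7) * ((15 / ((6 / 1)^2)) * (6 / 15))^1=-733 / 2492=-0.29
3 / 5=0.60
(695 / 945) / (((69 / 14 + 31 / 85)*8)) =11815 / 680292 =0.02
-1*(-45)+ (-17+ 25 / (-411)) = 11483 / 411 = 27.94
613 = 613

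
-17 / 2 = -8.50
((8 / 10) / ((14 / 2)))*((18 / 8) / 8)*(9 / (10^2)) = 81 / 28000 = 0.00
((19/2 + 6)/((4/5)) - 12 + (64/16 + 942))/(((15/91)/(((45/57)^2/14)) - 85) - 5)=-1487265/134624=-11.05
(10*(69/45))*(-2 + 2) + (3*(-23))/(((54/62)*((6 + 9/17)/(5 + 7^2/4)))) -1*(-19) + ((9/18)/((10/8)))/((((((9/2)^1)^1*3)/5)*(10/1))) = -3801829/19980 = -190.28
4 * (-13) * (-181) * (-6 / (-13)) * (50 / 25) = 8688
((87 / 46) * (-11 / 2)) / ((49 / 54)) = -25839 / 2254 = -11.46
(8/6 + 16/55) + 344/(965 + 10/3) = 189764/95865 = 1.98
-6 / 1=-6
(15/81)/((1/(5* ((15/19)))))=125/171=0.73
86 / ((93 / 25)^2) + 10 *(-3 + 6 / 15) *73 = -16362052 / 8649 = -1891.79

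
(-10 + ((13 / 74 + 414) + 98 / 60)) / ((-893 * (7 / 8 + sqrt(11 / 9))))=805056 / 924445-306688 * sqrt(11) / 924445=-0.23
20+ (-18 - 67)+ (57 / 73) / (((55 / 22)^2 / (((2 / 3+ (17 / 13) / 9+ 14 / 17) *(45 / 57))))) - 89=-12409398 / 80665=-153.84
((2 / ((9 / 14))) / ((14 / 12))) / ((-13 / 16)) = -128 / 39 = -3.28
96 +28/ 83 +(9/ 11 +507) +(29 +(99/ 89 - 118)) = 41950380/ 81257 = 516.27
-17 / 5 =-3.40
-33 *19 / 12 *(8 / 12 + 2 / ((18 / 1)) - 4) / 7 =6061 / 252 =24.05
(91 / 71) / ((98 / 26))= 169 / 497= 0.34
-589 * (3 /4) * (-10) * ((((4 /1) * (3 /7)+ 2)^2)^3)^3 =130225736308561486583524884480 /1628413597910449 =79970921684555.33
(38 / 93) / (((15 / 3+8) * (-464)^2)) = 19 / 130146432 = 0.00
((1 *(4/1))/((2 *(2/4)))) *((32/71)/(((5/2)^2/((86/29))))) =44032/51475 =0.86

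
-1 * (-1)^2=-1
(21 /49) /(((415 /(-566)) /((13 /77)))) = -22074 /223685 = -0.10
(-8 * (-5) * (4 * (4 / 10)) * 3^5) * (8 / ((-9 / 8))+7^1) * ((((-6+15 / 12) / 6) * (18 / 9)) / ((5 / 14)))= 38304 / 5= 7660.80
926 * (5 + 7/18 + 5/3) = 58801/9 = 6533.44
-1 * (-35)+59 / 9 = 374 / 9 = 41.56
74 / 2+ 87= 124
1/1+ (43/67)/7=512/469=1.09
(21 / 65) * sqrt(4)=42 / 65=0.65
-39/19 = -2.05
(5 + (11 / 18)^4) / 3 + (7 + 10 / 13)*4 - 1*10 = 93304045 / 4094064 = 22.79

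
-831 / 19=-43.74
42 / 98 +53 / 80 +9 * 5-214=-94029 / 560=-167.91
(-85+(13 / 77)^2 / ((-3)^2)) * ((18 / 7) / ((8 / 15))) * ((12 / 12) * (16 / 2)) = -136065480 / 41503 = -3278.45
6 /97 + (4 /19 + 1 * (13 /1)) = 24461 /1843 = 13.27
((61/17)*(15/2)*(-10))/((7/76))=-347700/119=-2921.85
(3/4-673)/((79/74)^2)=-3681241/6241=-589.85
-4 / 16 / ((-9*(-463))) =-0.00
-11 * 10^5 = -1100000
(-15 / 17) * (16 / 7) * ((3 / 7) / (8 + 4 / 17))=-36 / 343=-0.10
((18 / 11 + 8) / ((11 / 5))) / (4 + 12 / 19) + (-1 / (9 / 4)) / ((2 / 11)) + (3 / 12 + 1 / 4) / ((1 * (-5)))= -383023 / 239580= -1.60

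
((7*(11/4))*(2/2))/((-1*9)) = -77/36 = -2.14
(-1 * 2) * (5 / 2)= -5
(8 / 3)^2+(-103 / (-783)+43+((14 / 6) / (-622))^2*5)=15220037875 / 302930172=50.24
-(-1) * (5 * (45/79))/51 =75/1343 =0.06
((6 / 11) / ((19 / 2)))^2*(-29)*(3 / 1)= -12528 / 43681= -0.29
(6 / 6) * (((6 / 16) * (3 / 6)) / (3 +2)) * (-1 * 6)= -9 / 40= -0.22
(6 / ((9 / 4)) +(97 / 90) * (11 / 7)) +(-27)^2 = 733.36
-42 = -42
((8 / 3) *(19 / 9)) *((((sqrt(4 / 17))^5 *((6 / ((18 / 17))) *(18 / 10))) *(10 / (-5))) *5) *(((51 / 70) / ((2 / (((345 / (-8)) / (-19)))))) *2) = -736 *sqrt(17) / 119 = -25.50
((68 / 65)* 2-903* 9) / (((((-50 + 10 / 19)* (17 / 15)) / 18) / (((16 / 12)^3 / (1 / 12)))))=3853156224 / 51935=74191.90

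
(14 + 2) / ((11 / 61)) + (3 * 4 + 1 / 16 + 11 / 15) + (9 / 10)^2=1350797 / 13200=102.33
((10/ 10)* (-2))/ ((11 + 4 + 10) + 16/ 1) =-2/ 41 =-0.05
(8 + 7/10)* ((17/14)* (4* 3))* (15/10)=13311/70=190.16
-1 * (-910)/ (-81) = -910/ 81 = -11.23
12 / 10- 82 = -404 / 5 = -80.80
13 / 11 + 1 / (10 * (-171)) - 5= -71831 / 18810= -3.82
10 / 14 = 5 / 7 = 0.71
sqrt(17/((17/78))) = sqrt(78) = 8.83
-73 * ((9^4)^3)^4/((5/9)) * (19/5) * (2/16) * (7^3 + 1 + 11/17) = -465353432437200115212069103127180775109822859593016937/3400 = -136868656599176504474138000000000000000000000000000.00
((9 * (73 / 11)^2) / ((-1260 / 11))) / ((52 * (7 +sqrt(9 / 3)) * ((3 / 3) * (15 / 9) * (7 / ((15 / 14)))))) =-47961 / 51571520 +47961 * sqrt(3) / 361000640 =-0.00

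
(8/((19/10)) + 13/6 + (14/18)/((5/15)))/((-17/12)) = -1986/323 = -6.15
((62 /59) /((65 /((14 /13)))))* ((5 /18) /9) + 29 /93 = 7820747 /25037181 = 0.31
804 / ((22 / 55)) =2010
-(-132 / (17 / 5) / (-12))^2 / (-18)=3025 / 5202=0.58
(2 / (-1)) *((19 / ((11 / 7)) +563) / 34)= -6326 / 187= -33.83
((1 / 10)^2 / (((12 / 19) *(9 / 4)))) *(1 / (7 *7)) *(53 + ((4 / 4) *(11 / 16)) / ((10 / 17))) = 6099 / 784000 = 0.01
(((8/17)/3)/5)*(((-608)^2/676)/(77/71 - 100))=-0.17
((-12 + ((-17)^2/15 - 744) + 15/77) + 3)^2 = 538078.77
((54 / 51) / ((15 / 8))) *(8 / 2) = 192 / 85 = 2.26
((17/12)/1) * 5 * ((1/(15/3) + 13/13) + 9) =289/4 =72.25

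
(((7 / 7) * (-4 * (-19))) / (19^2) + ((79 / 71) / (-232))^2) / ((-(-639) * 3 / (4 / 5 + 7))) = 2822106859 / 3294178484544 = 0.00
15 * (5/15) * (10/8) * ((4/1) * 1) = 25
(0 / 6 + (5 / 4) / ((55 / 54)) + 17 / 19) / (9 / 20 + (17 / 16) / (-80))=567680 / 116831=4.86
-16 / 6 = -8 / 3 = -2.67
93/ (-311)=-0.30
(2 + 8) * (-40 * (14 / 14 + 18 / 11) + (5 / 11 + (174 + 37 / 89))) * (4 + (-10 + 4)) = -123560 / 89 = -1388.31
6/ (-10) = -3/ 5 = -0.60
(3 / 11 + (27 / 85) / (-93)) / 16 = 3903 / 231880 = 0.02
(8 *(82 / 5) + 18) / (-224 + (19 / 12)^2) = -107424 / 159475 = -0.67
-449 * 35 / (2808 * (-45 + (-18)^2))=-15715 / 783432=-0.02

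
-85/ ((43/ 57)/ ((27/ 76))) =-6885/ 172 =-40.03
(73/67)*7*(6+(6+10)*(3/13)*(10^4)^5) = 2452800000000000000039858/871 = 2816073478760045924270.79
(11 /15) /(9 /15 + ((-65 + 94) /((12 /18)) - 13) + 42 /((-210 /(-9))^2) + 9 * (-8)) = -385 /21432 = -0.02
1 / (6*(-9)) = -1 / 54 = -0.02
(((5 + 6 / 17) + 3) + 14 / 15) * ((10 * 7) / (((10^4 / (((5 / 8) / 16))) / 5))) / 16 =259 / 326400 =0.00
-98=-98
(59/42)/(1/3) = 59/14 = 4.21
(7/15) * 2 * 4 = 56/15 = 3.73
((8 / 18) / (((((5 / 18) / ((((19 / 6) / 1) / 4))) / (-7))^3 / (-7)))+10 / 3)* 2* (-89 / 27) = -13193015659 / 81000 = -162876.74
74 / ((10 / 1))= 37 / 5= 7.40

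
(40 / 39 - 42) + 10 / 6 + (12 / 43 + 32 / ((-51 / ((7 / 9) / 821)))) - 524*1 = -118603794203 / 210653001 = -563.03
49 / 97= 0.51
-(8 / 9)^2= -64 / 81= -0.79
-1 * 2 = -2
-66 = -66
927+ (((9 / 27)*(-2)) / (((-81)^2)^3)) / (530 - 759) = 179864967878388371 / 194029091562447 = 927.00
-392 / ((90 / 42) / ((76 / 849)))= -208544 / 12735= -16.38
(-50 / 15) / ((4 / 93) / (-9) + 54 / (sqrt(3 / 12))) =-1395 / 45196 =-0.03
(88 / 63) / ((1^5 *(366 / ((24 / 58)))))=176 / 111447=0.00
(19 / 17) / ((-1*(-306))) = 0.00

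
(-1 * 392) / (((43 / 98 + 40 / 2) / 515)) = -19784240 / 2003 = -9877.30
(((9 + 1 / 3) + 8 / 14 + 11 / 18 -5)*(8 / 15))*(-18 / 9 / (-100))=278 / 4725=0.06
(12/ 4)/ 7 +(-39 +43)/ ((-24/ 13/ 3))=-85/ 14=-6.07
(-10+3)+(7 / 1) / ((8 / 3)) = -35 / 8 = -4.38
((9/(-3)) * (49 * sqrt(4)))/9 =-98/3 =-32.67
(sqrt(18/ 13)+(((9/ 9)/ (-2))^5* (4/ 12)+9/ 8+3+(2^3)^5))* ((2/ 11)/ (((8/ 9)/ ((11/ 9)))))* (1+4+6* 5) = 105* sqrt(26)/ 52+110114305/ 384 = 286766.30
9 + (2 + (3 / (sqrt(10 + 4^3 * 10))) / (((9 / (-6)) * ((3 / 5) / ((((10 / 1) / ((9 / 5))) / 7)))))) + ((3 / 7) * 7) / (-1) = 7.90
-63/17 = -3.71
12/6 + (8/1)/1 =10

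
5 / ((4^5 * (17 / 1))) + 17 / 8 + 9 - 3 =141445 / 17408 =8.13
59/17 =3.47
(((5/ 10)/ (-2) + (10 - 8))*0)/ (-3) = 0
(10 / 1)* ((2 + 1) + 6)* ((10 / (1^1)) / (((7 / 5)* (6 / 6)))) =4500 / 7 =642.86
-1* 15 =-15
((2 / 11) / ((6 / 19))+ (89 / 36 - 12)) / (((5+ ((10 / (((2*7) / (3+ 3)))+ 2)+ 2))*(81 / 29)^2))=-20869415 / 241628508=-0.09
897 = 897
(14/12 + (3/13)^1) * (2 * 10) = 1090/39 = 27.95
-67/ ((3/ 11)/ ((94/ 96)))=-34639/ 144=-240.55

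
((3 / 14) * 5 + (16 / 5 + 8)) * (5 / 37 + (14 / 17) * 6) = 2742787 / 44030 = 62.29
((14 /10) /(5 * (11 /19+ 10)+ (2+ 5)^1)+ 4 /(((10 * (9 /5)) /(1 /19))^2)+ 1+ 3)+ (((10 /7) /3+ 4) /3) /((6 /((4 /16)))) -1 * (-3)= 16504706167 /2329338060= 7.09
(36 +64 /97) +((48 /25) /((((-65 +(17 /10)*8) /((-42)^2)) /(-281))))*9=166679.06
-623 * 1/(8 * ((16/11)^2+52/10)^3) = -137960312875/693624166208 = -0.20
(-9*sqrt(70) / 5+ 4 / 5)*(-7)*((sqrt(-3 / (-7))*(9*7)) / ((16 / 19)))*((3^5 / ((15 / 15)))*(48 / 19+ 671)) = -195909273*sqrt(21) / 20+ 12342284199*sqrt(30) / 80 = 800129979.72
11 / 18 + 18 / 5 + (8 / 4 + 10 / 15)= 619 / 90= 6.88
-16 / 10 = -8 / 5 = -1.60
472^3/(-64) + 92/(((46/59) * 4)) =-3286005/2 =-1643002.50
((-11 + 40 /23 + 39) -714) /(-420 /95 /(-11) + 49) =-13.85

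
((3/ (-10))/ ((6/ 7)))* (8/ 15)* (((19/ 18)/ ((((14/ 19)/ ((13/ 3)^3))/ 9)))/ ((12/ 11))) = -8724287/ 48600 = -179.51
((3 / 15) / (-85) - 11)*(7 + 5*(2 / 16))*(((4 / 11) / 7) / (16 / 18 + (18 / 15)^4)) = -2292075 / 1558084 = -1.47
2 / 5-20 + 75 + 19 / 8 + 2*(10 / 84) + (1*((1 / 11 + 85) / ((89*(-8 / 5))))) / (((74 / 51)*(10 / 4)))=1760170733 / 30427320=57.85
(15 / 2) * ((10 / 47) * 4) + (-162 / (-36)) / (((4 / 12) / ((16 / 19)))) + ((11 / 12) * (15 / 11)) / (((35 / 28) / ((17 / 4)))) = 78589 / 3572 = 22.00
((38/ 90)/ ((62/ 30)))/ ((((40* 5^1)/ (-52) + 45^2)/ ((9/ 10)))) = 741/ 8145250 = 0.00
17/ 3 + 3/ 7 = 6.10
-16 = -16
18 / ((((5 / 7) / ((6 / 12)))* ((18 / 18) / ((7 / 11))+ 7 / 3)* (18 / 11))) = 1617 / 820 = 1.97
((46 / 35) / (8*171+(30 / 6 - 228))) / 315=46 / 12623625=0.00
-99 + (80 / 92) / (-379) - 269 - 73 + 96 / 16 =-3791915 / 8717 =-435.00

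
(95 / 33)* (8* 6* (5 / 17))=7600 / 187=40.64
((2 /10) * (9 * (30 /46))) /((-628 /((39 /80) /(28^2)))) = -1053 /905927680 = -0.00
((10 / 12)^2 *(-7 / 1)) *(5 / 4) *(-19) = 115.45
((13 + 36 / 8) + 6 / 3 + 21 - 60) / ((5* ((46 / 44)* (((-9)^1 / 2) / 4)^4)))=-585728 / 251505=-2.33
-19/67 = -0.28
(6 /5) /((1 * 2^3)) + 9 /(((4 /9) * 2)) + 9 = 19.28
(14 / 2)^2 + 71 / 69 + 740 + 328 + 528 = 113576 / 69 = 1646.03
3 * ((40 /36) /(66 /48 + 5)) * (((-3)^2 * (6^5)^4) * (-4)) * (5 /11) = -31282639059362361.50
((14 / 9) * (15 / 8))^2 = 1225 / 144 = 8.51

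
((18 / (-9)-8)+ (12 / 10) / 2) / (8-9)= 47 / 5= 9.40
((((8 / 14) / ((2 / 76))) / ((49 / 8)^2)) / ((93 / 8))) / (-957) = -77824 / 1495839807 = -0.00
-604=-604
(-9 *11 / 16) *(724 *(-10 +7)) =53757 / 4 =13439.25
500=500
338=338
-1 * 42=-42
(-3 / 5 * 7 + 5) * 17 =68 / 5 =13.60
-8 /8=-1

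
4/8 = 1/2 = 0.50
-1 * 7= -7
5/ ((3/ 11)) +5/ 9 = 170/ 9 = 18.89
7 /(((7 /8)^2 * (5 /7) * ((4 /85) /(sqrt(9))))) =816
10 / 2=5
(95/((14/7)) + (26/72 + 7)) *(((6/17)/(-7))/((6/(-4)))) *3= 1975/357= 5.53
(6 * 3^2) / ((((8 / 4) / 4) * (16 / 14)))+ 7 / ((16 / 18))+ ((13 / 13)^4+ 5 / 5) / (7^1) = 5749 / 56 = 102.66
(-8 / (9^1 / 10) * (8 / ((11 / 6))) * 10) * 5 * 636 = -13568000 / 11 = -1233454.55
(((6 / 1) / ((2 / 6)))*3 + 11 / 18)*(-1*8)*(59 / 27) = -231988 / 243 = -954.68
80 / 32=2.50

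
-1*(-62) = 62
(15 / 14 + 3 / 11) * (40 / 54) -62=-14092 / 231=-61.00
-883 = -883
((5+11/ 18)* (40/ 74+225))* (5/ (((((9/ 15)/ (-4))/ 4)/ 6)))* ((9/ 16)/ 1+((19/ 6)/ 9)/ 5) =-5760845575/ 8991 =-640734.69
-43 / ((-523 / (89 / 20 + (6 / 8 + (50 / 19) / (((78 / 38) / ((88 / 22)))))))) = 86602 / 101985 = 0.85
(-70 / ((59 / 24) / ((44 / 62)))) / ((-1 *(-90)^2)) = 616 / 246915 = 0.00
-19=-19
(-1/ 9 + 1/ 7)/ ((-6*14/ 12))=-2/ 441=-0.00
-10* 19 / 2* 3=-285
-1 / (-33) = 1 / 33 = 0.03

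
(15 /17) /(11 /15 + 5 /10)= 450 /629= 0.72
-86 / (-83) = 86 / 83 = 1.04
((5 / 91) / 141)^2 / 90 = 5 / 2963422098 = 0.00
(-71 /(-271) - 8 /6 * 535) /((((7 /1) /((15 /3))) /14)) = -5797270 /813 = -7130.71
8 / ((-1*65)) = -8 / 65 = -0.12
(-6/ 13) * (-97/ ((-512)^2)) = 291/ 1703936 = 0.00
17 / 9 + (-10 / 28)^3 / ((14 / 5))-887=-306027481 / 345744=-885.13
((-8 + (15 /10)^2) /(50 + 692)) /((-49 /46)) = 529 /72716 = 0.01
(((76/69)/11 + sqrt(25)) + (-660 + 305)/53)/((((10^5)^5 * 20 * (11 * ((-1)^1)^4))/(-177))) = 0.00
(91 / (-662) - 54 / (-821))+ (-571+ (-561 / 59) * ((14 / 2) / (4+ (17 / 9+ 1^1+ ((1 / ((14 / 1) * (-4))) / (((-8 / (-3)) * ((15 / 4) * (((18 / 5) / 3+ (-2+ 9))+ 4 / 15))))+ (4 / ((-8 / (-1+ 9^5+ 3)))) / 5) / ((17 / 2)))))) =-68517848942426480865 / 120001503326393254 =-570.97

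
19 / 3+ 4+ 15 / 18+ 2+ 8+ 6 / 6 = 133 / 6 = 22.17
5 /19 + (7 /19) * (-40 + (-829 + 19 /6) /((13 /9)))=-111205 /494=-225.11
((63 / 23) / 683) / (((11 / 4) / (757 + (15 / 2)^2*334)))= 4925214 / 172799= 28.50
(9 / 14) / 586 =9 / 8204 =0.00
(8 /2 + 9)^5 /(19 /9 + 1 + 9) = 3341637 /109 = 30657.22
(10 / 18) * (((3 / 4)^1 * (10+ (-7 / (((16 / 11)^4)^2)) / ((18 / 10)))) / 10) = 379044495805 / 927712935936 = 0.41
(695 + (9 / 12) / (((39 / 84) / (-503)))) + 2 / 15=-22894 / 195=-117.41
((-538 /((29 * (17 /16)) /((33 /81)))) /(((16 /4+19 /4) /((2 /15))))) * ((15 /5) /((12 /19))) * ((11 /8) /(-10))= 2473724 /34941375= 0.07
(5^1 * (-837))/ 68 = -4185/ 68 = -61.54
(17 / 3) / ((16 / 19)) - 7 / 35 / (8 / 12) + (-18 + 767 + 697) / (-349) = 191467 / 83760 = 2.29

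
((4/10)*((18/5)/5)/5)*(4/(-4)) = -36/625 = -0.06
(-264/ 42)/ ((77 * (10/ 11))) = -0.09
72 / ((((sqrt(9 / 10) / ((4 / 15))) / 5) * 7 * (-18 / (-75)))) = 400 * sqrt(10) / 21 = 60.23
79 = 79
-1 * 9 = -9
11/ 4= 2.75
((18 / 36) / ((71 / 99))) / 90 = 11 / 1420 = 0.01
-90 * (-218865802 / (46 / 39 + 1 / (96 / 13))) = 8194335626880 / 547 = 14980503888.26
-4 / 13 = -0.31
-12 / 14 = -6 / 7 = -0.86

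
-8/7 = -1.14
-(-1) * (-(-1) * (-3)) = -3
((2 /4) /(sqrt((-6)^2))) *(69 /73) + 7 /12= 145 /219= 0.66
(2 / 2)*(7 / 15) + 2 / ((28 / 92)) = 739 / 105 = 7.04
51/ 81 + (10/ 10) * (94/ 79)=3881/ 2133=1.82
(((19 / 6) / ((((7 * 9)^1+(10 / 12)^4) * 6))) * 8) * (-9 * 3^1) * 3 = -443232 / 82273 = -5.39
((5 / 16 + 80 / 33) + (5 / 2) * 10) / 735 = 2929 / 77616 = 0.04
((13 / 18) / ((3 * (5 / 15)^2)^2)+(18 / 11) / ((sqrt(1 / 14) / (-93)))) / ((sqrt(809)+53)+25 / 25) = -90396 * sqrt(14) / 23177 - 13 * sqrt(809) / 4214+351 / 2107+1674 * sqrt(11326) / 23177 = -6.83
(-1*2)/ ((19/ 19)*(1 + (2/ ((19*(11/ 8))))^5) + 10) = -797556440098/ 4386561469115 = -0.18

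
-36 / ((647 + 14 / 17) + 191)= -153 / 3565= -0.04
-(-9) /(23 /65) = 585 /23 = 25.43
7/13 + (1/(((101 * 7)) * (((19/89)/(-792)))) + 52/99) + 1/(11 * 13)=-5554414/1329867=-4.18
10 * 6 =60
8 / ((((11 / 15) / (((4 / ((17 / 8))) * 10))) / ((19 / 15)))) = 48640 / 187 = 260.11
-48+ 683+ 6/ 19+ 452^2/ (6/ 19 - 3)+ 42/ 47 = -3437451083/ 45543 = -75477.05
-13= -13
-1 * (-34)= 34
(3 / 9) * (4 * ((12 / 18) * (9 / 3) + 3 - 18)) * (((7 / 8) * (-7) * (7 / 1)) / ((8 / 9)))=836.06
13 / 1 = 13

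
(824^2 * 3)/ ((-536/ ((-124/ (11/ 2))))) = 63144768/ 737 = 85678.11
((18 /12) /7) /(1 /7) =3 /2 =1.50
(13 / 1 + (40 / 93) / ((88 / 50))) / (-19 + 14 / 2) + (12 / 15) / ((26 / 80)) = 216695 / 159588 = 1.36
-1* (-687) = 687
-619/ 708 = -0.87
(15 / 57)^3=125 / 6859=0.02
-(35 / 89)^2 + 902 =7143517 / 7921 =901.85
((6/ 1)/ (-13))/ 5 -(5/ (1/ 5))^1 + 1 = -1566/ 65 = -24.09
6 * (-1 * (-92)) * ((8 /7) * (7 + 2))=39744 /7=5677.71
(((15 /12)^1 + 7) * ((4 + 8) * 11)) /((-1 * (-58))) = 1089 /58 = 18.78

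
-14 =-14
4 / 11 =0.36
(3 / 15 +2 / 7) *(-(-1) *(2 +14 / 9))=544 / 315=1.73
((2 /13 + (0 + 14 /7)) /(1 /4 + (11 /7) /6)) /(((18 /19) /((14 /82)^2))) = 364952 /2819037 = 0.13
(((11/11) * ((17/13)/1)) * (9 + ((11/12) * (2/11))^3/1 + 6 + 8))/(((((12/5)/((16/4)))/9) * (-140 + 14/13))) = -422365/130032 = -3.25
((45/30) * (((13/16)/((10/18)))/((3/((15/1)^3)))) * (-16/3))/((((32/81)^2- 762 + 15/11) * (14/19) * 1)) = 36098129925/1536769444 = 23.49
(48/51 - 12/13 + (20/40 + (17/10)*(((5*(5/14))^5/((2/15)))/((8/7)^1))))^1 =110349871823/543355904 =203.09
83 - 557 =-474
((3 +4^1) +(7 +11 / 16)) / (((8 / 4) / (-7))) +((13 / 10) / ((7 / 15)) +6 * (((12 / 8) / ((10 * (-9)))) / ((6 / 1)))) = -163421 / 3360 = -48.64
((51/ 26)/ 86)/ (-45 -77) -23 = -6274267/ 272792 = -23.00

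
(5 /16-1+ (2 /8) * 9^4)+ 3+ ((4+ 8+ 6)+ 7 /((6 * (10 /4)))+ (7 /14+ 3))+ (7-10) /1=398767 /240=1661.53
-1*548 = -548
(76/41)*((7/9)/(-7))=-76/369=-0.21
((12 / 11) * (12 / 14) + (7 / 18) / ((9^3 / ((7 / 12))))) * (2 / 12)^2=11341181 / 436490208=0.03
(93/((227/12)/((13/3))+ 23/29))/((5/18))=841464/12965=64.90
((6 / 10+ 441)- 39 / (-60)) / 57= 1769 / 228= 7.76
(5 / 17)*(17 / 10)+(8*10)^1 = 161 / 2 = 80.50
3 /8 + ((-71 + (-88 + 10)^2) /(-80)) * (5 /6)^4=-743849 /20736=-35.87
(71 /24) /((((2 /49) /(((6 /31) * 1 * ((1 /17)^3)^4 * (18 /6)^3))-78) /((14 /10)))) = 657531 /722451574152520360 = 0.00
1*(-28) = -28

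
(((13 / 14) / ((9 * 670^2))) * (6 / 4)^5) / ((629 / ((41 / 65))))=1107 / 632482144000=0.00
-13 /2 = -6.50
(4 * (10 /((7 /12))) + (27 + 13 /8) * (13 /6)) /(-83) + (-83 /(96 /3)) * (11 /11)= -4.17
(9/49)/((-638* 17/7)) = -9/75922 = -0.00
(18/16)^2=81/64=1.27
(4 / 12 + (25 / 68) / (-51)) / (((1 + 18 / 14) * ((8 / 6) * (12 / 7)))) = 18473 / 295936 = 0.06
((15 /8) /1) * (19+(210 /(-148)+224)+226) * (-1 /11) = -79.70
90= 90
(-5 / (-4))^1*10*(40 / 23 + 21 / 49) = 8725 / 322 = 27.10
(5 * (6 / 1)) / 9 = 10 / 3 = 3.33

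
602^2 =362404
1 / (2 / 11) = 11 / 2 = 5.50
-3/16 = -0.19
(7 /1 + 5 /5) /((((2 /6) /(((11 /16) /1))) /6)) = 99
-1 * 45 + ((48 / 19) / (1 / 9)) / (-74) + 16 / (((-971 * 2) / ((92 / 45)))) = -1392246853 / 30717585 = -45.32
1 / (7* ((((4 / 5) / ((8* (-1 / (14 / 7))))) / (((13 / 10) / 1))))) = -13 / 14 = -0.93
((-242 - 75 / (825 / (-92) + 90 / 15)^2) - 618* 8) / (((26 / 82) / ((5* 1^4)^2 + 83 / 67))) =-3100492784348 / 7212751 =-429862.72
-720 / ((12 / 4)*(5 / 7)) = -336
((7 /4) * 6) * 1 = 21 /2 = 10.50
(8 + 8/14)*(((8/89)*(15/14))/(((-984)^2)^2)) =25/28392523133184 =0.00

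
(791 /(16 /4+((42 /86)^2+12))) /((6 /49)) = 71665391 /180150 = 397.81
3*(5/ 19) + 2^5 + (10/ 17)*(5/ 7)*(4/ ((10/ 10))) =77937/ 2261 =34.47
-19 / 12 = -1.58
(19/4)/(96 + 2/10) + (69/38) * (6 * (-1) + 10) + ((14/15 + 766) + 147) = 505155959/548340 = 921.25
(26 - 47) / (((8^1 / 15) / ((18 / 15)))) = -189 / 4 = -47.25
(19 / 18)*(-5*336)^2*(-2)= -5958400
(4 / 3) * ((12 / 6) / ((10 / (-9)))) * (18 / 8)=-27 / 5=-5.40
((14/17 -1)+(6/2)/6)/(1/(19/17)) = 209/578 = 0.36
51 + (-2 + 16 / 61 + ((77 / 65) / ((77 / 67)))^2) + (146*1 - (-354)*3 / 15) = 267.12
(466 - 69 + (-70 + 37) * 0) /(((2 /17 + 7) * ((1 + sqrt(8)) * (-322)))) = 6749 /272734 - 6749 * sqrt(2) /136367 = -0.05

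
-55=-55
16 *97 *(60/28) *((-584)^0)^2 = 23280/7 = 3325.71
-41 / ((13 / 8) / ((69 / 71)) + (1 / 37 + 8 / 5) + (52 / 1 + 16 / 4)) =-4186920 / 6055627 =-0.69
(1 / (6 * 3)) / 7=1 / 126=0.01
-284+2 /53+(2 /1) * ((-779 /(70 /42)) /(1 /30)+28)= -1498414 /53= -28271.96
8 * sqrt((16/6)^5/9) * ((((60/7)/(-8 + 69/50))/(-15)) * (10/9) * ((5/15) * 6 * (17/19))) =69632000 * sqrt(6)/32092767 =5.31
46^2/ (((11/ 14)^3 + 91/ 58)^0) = 2116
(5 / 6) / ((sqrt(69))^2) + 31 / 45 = 1451 / 2070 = 0.70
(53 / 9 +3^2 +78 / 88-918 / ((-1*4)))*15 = 485645 / 132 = 3679.13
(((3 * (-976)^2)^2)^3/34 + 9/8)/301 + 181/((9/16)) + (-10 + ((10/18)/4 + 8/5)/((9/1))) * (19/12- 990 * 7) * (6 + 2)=2647046738135401895406176464908010027497251/49737240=53220619763690182555489140000000000.00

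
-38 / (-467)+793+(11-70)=342816 / 467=734.08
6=6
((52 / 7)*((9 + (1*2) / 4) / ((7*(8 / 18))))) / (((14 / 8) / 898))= 3992508 / 343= 11639.97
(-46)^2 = 2116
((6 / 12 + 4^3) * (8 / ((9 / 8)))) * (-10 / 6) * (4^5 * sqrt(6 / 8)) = -3522560 * sqrt(3) / 9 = -677916.99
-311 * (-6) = 1866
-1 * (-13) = 13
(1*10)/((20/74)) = 37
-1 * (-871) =871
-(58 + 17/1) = -75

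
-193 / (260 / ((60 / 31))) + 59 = 23198 / 403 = 57.56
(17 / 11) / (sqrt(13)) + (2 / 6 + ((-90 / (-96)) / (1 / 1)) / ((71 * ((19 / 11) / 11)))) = 27029 / 64752 + 17 * sqrt(13) / 143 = 0.85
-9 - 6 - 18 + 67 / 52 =-1649 / 52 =-31.71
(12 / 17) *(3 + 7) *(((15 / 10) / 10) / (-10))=-9 / 85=-0.11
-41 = -41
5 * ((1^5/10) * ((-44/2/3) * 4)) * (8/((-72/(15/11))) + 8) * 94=-97384/9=-10820.44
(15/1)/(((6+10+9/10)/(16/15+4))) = 760/169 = 4.50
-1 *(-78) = 78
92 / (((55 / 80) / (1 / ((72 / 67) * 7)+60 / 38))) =3016312 / 13167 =229.08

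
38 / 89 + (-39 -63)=-9040 / 89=-101.57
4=4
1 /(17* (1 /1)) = 0.06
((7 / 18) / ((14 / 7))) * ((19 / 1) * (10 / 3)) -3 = 503 / 54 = 9.31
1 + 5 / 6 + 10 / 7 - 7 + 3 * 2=95 / 42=2.26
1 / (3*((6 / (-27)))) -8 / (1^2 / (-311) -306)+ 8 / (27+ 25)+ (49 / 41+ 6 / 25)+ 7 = 18045350007 / 2536200550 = 7.12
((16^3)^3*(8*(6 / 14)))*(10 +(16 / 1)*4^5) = 3862584348377088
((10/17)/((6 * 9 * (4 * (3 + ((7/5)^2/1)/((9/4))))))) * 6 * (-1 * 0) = 0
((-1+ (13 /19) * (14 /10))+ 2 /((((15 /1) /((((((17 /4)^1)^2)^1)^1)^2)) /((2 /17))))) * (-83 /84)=-7684057 /1532160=-5.02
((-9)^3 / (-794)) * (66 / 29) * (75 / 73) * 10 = 18042750 / 840449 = 21.47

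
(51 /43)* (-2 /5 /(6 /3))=-51 /215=-0.24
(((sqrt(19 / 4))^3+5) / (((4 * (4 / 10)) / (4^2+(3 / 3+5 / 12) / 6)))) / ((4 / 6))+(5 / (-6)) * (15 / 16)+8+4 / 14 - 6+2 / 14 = 209003 / 2688+111055 * sqrt(19) / 3072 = 235.33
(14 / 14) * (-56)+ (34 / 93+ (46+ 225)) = 20029 / 93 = 215.37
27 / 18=3 / 2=1.50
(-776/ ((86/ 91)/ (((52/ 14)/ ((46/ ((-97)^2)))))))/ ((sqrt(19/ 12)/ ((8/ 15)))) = -9871471168 * sqrt(57)/ 281865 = -264410.17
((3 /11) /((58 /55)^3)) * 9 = 408375 /195112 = 2.09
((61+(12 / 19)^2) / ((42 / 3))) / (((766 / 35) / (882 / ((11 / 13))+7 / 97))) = 589800575 / 2823476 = 208.89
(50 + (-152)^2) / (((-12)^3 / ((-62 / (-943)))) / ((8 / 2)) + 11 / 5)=-3588870 / 1018099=-3.53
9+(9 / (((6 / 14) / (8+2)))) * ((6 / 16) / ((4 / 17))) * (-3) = -15921 / 16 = -995.06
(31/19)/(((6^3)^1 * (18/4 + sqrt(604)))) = -31/532380 + 31 * sqrt(151)/1197855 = 0.00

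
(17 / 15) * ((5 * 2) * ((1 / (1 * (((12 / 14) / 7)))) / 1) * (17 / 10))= 14161 / 90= 157.34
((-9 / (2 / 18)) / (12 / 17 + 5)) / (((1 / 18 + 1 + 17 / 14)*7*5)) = -12393 / 69355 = -0.18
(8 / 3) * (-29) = -232 / 3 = -77.33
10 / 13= 0.77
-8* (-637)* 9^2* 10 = 4127760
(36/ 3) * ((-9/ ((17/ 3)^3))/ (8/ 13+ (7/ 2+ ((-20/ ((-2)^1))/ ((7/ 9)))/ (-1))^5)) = 20387832192/ 2464012285885223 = 0.00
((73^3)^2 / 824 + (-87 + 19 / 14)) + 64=1059339459187 / 5768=183658019.97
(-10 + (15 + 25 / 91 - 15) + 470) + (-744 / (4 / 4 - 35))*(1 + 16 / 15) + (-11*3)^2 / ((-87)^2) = 3289270324 / 6505135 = 505.64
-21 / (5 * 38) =-21 / 190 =-0.11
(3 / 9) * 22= 22 / 3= 7.33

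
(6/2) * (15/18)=5/2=2.50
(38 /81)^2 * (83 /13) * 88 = 10546976 /85293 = 123.66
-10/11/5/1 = -0.18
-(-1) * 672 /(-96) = -7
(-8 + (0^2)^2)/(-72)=1/9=0.11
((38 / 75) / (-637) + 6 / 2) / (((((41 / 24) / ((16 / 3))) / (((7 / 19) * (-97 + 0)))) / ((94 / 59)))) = -167230830848 / 313683825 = -533.12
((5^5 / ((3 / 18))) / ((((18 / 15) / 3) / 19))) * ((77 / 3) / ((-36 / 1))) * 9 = -22859375 / 4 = -5714843.75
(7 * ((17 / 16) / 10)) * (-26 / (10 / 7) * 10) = -10829 / 80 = -135.36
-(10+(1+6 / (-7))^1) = -10.14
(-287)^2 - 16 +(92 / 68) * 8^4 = 1494209 / 17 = 87894.65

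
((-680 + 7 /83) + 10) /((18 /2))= -55603 /747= -74.44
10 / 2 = 5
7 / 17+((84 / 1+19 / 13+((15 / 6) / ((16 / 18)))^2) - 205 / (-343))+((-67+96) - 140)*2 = -2476516717 / 19405568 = -127.62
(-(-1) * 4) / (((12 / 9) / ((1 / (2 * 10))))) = 3 / 20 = 0.15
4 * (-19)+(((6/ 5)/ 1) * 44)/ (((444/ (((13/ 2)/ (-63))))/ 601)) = -971723/ 11655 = -83.37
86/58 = 43/29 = 1.48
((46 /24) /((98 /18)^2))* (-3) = -1863 /9604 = -0.19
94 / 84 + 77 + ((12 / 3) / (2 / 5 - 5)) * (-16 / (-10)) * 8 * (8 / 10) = 334307 / 4830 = 69.21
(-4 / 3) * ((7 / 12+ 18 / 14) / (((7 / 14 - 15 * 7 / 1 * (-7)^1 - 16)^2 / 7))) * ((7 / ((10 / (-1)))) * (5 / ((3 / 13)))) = 28574 / 55909467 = 0.00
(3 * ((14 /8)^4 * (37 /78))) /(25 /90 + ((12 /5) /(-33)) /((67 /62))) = 2946279105 /46462208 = 63.41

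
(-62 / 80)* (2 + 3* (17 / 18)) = -899 / 240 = -3.75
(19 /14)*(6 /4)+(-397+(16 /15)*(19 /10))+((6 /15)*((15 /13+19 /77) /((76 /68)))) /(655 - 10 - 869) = -31387957177 /79879800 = -392.94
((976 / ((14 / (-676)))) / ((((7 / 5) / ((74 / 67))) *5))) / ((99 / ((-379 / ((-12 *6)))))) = -1156504856 / 2925153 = -395.37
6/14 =3/7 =0.43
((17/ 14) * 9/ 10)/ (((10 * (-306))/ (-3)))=3/ 2800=0.00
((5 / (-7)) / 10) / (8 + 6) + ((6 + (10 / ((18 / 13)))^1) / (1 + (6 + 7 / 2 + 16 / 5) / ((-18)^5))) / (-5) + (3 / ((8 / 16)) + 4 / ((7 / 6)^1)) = 25106245495 / 3703528388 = 6.78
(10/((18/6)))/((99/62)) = 2.09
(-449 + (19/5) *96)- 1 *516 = -3001/5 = -600.20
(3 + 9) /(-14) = -6 /7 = -0.86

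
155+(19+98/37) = 6536/37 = 176.65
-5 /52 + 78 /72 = 77 /78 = 0.99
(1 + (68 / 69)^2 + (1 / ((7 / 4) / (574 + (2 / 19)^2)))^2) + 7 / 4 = 13084228859617939 / 121609823076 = 107591.87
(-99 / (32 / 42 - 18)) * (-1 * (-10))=10395 / 181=57.43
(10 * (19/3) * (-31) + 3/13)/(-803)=76561/31317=2.44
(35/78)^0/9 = 1/9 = 0.11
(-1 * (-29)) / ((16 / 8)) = 29 / 2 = 14.50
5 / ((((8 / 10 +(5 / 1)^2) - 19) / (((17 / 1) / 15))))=5 / 6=0.83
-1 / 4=-0.25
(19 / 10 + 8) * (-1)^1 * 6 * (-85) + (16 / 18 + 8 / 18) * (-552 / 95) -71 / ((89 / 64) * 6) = 127655533 / 25365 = 5032.74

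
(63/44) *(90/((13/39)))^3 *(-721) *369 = -82477118855250/11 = -7497919895931.82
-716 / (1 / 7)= -5012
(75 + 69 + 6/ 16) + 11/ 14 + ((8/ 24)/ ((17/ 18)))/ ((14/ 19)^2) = 971683/ 6664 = 145.81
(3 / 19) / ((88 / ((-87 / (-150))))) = 87 / 83600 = 0.00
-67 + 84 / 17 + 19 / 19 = -1038 / 17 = -61.06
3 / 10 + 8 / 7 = 101 / 70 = 1.44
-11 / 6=-1.83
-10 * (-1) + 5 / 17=175 / 17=10.29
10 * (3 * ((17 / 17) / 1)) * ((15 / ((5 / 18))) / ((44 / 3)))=1215 / 11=110.45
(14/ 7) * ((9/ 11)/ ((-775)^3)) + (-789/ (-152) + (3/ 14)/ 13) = 368801873610399/ 70824378625000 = 5.21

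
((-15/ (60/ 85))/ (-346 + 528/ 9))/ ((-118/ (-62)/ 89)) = 703545/ 203432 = 3.46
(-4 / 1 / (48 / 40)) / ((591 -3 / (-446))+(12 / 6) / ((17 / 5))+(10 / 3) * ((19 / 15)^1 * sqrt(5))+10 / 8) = -36807171866280 / 6544623702584761+262139461440 * sqrt(5) / 6544623702584761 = -0.01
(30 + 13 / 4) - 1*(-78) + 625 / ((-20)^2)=112.81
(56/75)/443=56/33225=0.00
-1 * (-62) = 62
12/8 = 3/2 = 1.50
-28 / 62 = -14 / 31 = -0.45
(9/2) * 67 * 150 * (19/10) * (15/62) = 2577825/124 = 20788.91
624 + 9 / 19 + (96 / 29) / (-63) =7225177 / 11571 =624.42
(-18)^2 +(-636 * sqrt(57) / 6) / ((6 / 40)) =324 - 2120 * sqrt(57) / 3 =-5011.22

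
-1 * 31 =-31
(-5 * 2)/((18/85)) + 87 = 358/9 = 39.78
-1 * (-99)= 99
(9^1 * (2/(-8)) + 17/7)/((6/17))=85/168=0.51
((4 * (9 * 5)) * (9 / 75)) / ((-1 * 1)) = -108 / 5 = -21.60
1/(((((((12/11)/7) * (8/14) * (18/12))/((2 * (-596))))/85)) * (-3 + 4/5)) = 344769.44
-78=-78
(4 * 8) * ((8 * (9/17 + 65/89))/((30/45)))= 731904/1513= 483.74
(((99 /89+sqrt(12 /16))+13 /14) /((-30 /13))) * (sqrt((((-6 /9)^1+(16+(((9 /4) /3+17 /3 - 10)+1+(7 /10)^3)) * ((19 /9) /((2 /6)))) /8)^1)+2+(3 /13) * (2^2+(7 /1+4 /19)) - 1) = (-2543 - 623 * sqrt(3)) * (247 * sqrt(3891505)+531600) /426132000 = -8.66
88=88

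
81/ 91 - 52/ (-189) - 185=-64526/ 351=-183.83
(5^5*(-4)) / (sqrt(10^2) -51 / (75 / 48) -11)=312500 / 841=371.58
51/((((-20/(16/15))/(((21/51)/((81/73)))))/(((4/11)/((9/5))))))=-8176/40095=-0.20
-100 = -100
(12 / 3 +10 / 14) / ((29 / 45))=1485 / 203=7.32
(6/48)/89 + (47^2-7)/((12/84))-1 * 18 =10961953/712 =15396.00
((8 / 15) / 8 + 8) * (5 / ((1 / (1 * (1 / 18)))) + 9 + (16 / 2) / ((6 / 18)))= 72479 / 270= 268.44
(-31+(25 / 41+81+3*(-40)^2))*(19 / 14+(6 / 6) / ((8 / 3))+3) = 52701875 / 2296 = 22953.78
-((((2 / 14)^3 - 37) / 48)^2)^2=-0.35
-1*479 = -479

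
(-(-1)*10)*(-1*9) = -90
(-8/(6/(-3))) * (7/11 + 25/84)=863/231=3.74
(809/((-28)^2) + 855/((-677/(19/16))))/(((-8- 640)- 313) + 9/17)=527663/1083297488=0.00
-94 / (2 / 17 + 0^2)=-799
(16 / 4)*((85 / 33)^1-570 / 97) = -42260 / 3201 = -13.20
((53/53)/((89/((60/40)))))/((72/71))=71/4272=0.02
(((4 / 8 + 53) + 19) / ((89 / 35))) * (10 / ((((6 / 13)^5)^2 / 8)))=3498159230668375 / 672686208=5200283.86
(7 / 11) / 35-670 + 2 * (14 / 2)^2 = -31459 / 55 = -571.98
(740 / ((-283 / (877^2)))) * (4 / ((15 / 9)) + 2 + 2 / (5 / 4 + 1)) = -27091799896 / 2547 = -10636749.08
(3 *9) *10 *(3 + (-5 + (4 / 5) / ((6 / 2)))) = -468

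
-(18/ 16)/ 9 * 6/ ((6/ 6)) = -3/ 4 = -0.75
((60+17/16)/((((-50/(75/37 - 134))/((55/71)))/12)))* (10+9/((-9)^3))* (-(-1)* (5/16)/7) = 42454379209/63552384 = 668.02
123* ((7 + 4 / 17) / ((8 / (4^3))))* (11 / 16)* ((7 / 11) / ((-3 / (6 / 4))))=-105903 / 68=-1557.40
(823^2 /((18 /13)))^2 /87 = 77532903046729 /28188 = 2750564177.90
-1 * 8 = -8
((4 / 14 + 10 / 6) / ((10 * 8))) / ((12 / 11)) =451 / 20160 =0.02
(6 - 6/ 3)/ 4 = 1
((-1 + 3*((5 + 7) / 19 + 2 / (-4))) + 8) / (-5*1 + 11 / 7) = -2.16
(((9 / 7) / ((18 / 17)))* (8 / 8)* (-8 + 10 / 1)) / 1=17 / 7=2.43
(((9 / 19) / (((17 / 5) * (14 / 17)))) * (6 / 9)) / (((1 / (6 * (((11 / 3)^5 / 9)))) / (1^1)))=1610510 / 32319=49.83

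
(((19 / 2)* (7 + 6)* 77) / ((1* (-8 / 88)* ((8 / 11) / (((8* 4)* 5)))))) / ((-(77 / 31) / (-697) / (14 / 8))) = -22601894315 / 2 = -11300947157.50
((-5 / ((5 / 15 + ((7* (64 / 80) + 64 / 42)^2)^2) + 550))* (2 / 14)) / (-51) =28940625 / 6458947472897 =0.00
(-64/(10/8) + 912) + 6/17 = 73198/85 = 861.15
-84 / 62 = -42 / 31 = -1.35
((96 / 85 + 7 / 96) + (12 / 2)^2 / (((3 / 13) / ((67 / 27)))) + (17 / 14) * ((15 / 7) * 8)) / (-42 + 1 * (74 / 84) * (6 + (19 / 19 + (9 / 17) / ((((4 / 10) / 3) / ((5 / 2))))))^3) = 567317793572 / 5865787424595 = 0.10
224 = 224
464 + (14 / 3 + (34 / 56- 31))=36815 / 84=438.27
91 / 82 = 1.11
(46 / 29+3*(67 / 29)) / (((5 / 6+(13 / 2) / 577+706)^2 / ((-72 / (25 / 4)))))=-13321821006 / 67835971157525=-0.00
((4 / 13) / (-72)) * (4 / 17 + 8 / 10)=-44 / 9945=-0.00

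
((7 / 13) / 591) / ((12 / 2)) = 7 / 46098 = 0.00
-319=-319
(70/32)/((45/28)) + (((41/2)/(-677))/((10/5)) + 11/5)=108028/30465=3.55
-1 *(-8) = 8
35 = 35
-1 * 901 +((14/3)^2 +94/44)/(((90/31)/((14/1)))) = -1400083/1782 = -785.68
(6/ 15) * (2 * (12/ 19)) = 0.51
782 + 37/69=53995/69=782.54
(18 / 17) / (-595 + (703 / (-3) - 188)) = -27 / 25942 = -0.00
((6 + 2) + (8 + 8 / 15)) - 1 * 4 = 188 / 15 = 12.53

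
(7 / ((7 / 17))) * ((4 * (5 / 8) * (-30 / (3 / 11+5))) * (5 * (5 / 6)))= -116875 / 116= -1007.54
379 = 379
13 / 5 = 2.60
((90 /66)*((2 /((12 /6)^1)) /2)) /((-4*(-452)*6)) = 5 /79552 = 0.00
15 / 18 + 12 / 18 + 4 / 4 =5 / 2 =2.50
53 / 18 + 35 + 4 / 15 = 3439 / 90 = 38.21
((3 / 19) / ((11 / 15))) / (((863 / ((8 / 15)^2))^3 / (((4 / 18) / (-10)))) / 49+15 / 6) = -115605504 / 13771103330112426023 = -0.00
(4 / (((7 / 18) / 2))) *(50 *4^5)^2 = 377487360000 / 7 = 53926765714.29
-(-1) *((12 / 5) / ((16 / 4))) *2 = 6 / 5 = 1.20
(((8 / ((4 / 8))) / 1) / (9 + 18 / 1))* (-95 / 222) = -760 / 2997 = -0.25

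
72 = 72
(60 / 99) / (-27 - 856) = -20 / 29139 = -0.00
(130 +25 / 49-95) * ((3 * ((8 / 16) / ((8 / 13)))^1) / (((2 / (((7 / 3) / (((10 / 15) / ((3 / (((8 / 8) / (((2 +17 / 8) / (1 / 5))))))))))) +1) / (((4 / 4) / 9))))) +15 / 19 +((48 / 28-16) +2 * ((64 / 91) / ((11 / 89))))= 151717663 / 20464444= 7.41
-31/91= -0.34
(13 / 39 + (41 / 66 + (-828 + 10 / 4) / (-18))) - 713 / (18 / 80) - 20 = -1244261 / 396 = -3142.07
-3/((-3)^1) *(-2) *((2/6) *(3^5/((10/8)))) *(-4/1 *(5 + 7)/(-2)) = -15552/5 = -3110.40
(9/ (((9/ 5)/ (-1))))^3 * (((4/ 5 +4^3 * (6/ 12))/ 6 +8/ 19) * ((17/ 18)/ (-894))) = 0.78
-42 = -42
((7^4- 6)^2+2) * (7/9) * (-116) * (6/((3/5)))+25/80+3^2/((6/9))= -248408208617/48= -5175171012.85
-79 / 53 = -1.49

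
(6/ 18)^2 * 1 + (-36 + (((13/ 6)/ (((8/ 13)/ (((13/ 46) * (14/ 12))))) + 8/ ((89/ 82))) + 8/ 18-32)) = -69462437/ 1179072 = -58.91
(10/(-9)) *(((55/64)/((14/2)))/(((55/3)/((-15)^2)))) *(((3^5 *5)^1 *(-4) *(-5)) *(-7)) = 284765.62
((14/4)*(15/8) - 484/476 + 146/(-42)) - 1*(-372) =2136685/5712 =374.07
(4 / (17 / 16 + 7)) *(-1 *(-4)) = 256 / 129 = 1.98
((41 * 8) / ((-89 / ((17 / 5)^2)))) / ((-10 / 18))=853128 / 11125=76.69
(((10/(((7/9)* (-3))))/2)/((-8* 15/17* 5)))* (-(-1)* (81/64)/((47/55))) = 15147/168448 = 0.09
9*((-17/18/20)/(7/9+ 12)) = -153/4600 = -0.03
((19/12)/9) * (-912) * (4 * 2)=-11552/9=-1283.56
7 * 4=28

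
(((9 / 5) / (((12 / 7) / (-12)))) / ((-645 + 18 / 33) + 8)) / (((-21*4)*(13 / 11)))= -363 / 1820260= -0.00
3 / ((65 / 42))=126 / 65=1.94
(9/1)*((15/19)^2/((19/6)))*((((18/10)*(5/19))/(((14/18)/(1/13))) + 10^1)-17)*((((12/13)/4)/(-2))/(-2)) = -109550475/154169743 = -0.71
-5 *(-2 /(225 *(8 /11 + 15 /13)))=286 /12105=0.02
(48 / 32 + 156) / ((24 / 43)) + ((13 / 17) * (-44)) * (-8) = 149971 / 272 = 551.36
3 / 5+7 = 7.60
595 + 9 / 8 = 4769 / 8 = 596.12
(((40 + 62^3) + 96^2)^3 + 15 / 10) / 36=10117575793115137 / 24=421565658046464.04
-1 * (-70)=70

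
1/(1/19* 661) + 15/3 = 3324/661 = 5.03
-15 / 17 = -0.88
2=2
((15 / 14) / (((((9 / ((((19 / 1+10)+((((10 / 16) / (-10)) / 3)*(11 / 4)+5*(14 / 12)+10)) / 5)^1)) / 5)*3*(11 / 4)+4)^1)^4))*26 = 1065178319577699795 / 39193600290228143872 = 0.03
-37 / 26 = -1.42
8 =8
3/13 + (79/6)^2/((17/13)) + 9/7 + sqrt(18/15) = sqrt(30)/5 + 7467559/55692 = 135.18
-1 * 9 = -9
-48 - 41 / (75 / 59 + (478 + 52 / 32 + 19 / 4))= -11022152 / 229225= -48.08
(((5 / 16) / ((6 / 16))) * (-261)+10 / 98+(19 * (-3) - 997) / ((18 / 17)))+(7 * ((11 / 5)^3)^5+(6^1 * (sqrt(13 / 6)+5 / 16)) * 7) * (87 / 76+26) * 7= 101087 * sqrt(78) / 76+1489763116145297978736461 / 8182617187500000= 182076125.97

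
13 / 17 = 0.76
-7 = -7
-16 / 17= -0.94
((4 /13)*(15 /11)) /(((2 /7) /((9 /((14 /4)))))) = 540 /143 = 3.78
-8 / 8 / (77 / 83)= -83 / 77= -1.08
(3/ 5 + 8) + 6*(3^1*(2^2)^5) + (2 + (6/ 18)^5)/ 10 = 18440.80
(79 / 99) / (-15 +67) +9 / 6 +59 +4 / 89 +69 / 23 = 29121545 / 458172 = 63.56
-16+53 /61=-923 /61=-15.13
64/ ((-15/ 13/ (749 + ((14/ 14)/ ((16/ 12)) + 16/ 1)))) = -42473.60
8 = 8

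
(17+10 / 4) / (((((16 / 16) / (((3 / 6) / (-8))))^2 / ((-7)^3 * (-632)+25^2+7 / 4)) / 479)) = 16245203091 / 2048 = 7932228.07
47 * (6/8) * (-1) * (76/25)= -107.16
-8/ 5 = -1.60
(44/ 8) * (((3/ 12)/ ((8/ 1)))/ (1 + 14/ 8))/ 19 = 1/ 304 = 0.00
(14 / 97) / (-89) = -14 / 8633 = -0.00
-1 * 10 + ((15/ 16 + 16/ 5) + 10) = 331/ 80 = 4.14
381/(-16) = -381/16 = -23.81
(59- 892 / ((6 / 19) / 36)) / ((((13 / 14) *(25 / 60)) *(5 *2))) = -26267.19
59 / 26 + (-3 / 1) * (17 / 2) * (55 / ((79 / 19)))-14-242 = -606999 / 1027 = -591.04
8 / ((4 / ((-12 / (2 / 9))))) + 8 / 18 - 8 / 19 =-107.98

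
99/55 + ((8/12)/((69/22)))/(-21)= 38903/21735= 1.79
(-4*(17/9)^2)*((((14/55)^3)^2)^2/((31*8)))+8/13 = 15391784373864608649881464/25011649780591699951171875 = 0.62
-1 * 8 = -8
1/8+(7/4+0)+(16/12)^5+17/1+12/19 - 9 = 14.72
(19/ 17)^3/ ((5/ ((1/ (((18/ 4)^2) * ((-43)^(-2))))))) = 25.50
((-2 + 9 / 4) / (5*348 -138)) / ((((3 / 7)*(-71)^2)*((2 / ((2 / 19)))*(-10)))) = -0.00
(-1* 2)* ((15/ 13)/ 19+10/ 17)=-5450/ 4199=-1.30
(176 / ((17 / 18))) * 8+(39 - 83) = 24596 / 17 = 1446.82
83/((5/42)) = 3486/5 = 697.20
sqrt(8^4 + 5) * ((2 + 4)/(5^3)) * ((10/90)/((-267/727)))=-1454 * sqrt(4101)/100125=-0.93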